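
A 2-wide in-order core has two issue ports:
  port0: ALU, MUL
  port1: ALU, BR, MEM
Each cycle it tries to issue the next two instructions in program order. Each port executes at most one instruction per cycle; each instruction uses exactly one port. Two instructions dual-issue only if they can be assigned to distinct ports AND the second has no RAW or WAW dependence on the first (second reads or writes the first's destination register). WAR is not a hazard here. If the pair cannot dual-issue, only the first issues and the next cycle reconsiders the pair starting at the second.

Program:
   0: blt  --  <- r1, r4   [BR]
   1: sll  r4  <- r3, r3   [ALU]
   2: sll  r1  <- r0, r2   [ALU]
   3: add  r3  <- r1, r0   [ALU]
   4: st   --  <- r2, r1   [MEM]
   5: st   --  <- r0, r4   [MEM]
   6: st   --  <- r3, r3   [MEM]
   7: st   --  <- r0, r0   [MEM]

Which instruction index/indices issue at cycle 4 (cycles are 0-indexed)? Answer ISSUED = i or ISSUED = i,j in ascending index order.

#0 head=0: blt.BR+sll.ALU i0/i1 2-wide
#1 head=2: sll.ALU i2 RAW r1
#2 head=3: add.ALU+st.MEM i3/i4 2-wide
#3 head=5: st.MEM i5 no-port MEM/MEM
#4 head=6: st.MEM i6 no-port MEM/MEM
#5 head=7: st.MEM i7 tail

ISSUED = 6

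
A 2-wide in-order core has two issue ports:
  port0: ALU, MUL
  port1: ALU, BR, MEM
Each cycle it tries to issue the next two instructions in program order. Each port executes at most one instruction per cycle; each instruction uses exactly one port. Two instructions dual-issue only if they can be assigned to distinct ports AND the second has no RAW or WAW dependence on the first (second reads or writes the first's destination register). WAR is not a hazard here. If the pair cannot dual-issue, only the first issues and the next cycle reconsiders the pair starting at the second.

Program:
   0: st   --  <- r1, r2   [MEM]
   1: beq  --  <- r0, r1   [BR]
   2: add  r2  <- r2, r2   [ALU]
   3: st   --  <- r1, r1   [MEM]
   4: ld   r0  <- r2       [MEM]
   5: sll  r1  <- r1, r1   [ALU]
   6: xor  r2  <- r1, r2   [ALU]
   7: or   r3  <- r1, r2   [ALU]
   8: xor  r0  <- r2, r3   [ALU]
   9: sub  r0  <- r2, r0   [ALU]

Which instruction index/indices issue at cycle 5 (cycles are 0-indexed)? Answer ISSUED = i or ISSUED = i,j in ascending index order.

c0: i0 st  no-port MEM/BR
c1: i1/i2 beq;add  2-wide
c2: i3 st  no-port MEM/MEM
c3: i4/i5 ld;sll  2-wide
c4: i6 xor  RAW r2
c5: i7 or  RAW r3
c6: i8 xor  RAW+WAW r0
c7: i9 sub  tail

ISSUED = 7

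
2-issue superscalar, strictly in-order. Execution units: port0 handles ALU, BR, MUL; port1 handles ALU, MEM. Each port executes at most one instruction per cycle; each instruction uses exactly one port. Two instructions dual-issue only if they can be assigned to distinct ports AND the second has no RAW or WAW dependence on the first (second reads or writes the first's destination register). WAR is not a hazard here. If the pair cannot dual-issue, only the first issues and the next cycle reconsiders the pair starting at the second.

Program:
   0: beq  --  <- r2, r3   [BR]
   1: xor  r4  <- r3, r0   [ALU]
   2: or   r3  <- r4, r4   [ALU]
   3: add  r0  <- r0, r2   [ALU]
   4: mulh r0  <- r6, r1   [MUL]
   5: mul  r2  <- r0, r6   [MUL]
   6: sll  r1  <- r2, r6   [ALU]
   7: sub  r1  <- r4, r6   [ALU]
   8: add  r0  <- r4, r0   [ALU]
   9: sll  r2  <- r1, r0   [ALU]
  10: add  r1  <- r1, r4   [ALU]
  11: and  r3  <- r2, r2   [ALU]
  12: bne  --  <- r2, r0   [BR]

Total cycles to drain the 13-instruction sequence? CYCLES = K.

[0] i0,i1  beq.BR;xor.ALU  -- dual
[1] i2,i3  or.ALU;add.ALU  -- dual
[2] i4  mulh.MUL  -- no-port MUL/MUL
[3] i5  mul.MUL  -- RAW r2
[4] i6  sll.ALU  -- WAW r1
[5] i7,i8  sub.ALU;add.ALU  -- dual
[6] i9,i10  sll.ALU;add.ALU  -- dual
[7] i11,i12  and.ALU;bne.BR  -- dual

CYCLES = 8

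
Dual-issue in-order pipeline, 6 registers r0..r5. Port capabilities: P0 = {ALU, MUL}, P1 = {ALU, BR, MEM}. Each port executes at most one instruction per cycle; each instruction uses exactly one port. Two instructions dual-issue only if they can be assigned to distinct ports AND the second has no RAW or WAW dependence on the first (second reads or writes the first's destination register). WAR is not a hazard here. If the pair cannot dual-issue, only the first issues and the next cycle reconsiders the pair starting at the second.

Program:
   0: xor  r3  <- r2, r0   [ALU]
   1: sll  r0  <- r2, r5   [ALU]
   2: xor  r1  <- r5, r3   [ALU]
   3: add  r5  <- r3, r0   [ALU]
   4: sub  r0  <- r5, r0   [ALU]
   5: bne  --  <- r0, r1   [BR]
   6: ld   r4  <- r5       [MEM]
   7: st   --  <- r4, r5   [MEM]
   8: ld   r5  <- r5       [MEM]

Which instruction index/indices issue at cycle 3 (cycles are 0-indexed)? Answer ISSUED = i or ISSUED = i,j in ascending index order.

ISSUED = 5

  cy0 -> i0+i1 (xor.ALU;sll.ALU) pair
  cy1 -> i2+i3 (xor.ALU;add.ALU) pair
  cy2 -> i4 (sub.ALU) RAW r0
  cy3 -> i5 (bne.BR) no-port BR/MEM
  cy4 -> i6 (ld.MEM) no-port MEM/MEM
  cy5 -> i7 (st.MEM) no-port MEM/MEM
  cy6 -> i8 (ld.MEM) tail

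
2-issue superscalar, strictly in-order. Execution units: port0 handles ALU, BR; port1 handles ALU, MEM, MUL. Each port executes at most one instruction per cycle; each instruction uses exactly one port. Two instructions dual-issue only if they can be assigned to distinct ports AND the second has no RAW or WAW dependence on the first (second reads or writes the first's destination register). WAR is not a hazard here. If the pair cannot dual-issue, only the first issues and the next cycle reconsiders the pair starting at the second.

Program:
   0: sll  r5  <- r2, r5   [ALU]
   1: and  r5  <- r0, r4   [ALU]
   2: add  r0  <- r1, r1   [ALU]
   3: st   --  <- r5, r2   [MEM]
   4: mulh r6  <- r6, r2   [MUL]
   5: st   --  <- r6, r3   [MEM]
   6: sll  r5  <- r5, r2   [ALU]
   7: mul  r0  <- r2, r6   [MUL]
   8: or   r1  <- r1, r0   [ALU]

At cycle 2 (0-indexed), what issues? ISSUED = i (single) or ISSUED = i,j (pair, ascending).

ISSUED = 3

#0 head=0: sll.ALU i0 WAW r5
#1 head=1: and.ALU+add.ALU i1/i2 dual
#2 head=3: st.MEM i3 no-port MEM/MUL
#3 head=4: mulh.MUL i4 no-port MUL/MEM
#4 head=5: st.MEM+sll.ALU i5/i6 dual
#5 head=7: mul.MUL i7 RAW r0
#6 head=8: or.ALU i8 tail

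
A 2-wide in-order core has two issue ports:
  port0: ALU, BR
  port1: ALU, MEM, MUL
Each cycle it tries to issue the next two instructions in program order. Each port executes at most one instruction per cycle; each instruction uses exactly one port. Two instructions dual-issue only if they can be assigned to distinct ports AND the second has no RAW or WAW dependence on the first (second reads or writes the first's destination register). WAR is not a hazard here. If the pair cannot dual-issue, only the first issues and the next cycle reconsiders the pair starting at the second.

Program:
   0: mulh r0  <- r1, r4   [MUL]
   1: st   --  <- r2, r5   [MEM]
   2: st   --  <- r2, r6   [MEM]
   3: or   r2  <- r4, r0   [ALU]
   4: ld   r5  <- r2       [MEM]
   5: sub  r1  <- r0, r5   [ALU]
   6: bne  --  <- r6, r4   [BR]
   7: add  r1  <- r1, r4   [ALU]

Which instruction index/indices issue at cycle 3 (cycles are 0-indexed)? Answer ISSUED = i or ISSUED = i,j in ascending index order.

ISSUED = 4

[0] i0  mulh.MUL  -- no-port MUL/MEM
[1] i1  st.MEM  -- no-port MEM/MEM
[2] i2+i3  st.MEM or.ALU  -- 2-wide
[3] i4  ld.MEM  -- RAW r5
[4] i5+i6  sub.ALU bne.BR  -- 2-wide
[5] i7  add.ALU  -- tail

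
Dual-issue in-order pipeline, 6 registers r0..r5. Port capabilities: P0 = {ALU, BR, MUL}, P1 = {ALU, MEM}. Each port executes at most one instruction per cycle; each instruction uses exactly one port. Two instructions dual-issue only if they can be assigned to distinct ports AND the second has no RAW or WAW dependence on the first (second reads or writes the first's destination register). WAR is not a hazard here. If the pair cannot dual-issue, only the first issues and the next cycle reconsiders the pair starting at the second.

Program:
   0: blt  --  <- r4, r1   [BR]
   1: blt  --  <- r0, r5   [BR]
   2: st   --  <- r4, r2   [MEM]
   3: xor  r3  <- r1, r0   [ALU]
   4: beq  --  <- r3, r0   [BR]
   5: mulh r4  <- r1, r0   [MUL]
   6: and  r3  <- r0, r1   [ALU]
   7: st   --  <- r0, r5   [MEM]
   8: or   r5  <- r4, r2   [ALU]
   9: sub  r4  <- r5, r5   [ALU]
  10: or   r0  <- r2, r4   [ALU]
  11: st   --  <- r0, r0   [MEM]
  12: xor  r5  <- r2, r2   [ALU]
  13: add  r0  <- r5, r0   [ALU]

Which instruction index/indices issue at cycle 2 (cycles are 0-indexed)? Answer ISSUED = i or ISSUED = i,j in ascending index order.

ISSUED = 3

t=0 i0:blt.BR ; no-port BR/BR
t=1 i1+i2:blt.BR;st.MEM ; 2-wide
t=2 i3:xor.ALU ; RAW r3
t=3 i4:beq.BR ; no-port BR/MUL
t=4 i5+i6:mulh.MUL;and.ALU ; 2-wide
t=5 i7+i8:st.MEM;or.ALU ; 2-wide
t=6 i9:sub.ALU ; RAW r4
t=7 i10:or.ALU ; RAW r0
t=8 i11+i12:st.MEM;xor.ALU ; 2-wide
t=9 i13:add.ALU ; tail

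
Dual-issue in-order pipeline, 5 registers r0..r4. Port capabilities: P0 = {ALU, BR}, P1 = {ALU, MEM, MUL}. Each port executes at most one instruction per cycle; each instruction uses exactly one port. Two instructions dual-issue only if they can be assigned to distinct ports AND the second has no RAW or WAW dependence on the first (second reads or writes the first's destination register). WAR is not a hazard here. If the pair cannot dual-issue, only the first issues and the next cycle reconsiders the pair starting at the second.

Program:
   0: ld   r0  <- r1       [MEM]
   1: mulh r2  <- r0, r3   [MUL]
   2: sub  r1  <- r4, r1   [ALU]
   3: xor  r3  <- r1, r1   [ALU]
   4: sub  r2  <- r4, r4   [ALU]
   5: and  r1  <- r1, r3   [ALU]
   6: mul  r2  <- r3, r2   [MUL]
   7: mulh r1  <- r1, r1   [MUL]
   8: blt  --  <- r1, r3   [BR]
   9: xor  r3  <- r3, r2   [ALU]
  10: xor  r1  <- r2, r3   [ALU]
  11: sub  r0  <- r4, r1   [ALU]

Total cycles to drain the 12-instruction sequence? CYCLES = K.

t=0 i0:ld.MEM ; no-port MEM/MUL
t=1 i1,i2:mulh.MUL;sub.ALU ; pair
t=2 i3,i4:xor.ALU;sub.ALU ; pair
t=3 i5,i6:and.ALU;mul.MUL ; pair
t=4 i7:mulh.MUL ; RAW r1
t=5 i8,i9:blt.BR;xor.ALU ; pair
t=6 i10:xor.ALU ; RAW r1
t=7 i11:sub.ALU ; tail

CYCLES = 8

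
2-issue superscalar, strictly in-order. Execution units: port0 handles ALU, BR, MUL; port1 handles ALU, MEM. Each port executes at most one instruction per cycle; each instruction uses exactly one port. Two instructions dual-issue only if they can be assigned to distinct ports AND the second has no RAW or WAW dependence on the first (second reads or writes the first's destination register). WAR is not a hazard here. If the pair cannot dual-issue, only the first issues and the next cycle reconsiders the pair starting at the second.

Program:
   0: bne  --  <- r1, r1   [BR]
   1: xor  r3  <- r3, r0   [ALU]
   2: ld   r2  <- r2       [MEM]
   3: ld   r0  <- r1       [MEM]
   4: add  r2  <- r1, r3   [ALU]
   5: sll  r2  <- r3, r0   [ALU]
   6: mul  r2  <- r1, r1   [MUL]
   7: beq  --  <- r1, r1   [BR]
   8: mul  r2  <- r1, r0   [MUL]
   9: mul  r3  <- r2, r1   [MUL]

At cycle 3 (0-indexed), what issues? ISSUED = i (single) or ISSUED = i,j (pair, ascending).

  cy0 -> i0+i1 (bne+xor) dual
  cy1 -> i2 (ld) no-port MEM/MEM
  cy2 -> i3+i4 (ld+add) dual
  cy3 -> i5 (sll) WAW r2
  cy4 -> i6 (mul) no-port MUL/BR
  cy5 -> i7 (beq) no-port BR/MUL
  cy6 -> i8 (mul) no-port MUL/MUL
  cy7 -> i9 (mul) tail

ISSUED = 5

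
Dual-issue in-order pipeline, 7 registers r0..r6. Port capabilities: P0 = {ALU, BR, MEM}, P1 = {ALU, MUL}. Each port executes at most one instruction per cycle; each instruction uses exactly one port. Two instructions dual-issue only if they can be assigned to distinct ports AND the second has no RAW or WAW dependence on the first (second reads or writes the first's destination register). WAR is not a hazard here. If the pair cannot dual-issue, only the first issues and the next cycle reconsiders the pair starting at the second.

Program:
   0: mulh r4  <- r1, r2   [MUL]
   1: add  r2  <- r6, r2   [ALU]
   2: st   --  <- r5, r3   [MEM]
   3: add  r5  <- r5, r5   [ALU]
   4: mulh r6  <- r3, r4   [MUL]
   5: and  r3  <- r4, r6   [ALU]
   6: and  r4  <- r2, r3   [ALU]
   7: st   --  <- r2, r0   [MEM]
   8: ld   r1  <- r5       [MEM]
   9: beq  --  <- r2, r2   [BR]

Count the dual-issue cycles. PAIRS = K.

t=0 i0+i1:mulh.MUL/add.ALU ; pair
t=1 i2+i3:st.MEM/add.ALU ; pair
t=2 i4:mulh.MUL ; RAW r6
t=3 i5:and.ALU ; RAW r3
t=4 i6+i7:and.ALU/st.MEM ; pair
t=5 i8:ld.MEM ; no-port MEM/BR
t=6 i9:beq.BR ; tail

PAIRS = 3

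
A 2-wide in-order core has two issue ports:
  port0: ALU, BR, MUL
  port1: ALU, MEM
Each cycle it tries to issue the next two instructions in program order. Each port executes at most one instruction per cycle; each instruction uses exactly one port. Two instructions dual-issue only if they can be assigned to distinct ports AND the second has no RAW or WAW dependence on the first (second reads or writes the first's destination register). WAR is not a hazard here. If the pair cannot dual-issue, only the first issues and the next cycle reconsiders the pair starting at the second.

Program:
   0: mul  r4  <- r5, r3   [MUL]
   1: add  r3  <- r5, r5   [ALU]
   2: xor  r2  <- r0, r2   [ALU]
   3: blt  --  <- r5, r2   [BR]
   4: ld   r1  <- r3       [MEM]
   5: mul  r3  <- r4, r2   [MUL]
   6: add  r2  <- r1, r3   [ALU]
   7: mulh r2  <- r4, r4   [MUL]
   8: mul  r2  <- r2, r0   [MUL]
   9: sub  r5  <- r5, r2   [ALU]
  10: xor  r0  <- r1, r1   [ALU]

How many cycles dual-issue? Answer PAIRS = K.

PAIRS = 3

t=0 i0/i1:mul.MUL add.ALU ; pair
t=1 i2:xor.ALU ; RAW r2
t=2 i3/i4:blt.BR ld.MEM ; pair
t=3 i5:mul.MUL ; RAW r3
t=4 i6:add.ALU ; WAW r2
t=5 i7:mulh.MUL ; no-port MUL/MUL
t=6 i8:mul.MUL ; RAW r2
t=7 i9/i10:sub.ALU xor.ALU ; pair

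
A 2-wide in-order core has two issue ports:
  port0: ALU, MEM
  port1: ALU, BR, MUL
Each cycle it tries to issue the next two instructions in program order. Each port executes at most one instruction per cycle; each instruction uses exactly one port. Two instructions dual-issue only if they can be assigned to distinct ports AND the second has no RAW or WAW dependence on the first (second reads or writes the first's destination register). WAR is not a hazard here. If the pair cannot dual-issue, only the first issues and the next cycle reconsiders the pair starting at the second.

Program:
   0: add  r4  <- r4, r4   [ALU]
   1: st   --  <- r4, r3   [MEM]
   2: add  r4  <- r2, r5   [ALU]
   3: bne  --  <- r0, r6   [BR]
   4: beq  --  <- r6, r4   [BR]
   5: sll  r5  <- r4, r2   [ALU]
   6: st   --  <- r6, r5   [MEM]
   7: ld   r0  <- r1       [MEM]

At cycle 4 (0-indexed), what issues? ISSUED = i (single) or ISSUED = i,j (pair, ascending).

ISSUED = 6

0. add.ALU @i0  | RAW r4
1. st.MEM add.ALU @i1&i2  | pair
2. bne.BR @i3  | no-port BR/BR
3. beq.BR sll.ALU @i4&i5  | pair
4. st.MEM @i6  | no-port MEM/MEM
5. ld.MEM @i7  | tail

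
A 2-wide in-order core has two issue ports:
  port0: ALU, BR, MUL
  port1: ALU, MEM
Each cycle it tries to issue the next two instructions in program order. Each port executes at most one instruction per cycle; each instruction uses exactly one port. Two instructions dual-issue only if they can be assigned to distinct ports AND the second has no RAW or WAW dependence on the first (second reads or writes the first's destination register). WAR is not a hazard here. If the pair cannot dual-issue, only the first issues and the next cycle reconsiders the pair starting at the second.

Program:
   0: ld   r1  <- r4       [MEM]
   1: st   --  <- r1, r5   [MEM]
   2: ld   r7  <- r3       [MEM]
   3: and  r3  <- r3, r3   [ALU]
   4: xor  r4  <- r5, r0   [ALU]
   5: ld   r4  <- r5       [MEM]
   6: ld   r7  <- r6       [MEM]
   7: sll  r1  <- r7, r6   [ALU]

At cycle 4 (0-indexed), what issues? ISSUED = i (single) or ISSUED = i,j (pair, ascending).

ISSUED = 5

t=0 i0:ld.MEM ; no-port MEM/MEM
t=1 i1:st.MEM ; no-port MEM/MEM
t=2 i2,i3:ld.MEM+and.ALU ; 2-wide
t=3 i4:xor.ALU ; WAW r4
t=4 i5:ld.MEM ; no-port MEM/MEM
t=5 i6:ld.MEM ; RAW r7
t=6 i7:sll.ALU ; tail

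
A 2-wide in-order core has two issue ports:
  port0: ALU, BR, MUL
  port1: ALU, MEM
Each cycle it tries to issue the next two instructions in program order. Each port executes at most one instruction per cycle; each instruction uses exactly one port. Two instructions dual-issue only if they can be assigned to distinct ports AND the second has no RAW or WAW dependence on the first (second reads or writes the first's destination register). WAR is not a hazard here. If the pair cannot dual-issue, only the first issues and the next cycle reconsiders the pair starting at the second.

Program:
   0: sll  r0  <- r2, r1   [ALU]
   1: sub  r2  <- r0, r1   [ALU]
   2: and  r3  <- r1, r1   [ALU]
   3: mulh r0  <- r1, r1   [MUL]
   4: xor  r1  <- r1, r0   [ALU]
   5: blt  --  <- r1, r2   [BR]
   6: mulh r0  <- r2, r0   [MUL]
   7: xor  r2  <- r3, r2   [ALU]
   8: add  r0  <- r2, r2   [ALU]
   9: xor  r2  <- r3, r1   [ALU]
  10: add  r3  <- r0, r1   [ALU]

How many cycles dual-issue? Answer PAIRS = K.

#0 head=0: sll i0 RAW r0
#1 head=1: sub/and i1&i2 pair
#2 head=3: mulh i3 RAW r0
#3 head=4: xor i4 RAW r1
#4 head=5: blt i5 no-port BR/MUL
#5 head=6: mulh/xor i6&i7 pair
#6 head=8: add/xor i8&i9 pair
#7 head=10: add i10 tail

PAIRS = 3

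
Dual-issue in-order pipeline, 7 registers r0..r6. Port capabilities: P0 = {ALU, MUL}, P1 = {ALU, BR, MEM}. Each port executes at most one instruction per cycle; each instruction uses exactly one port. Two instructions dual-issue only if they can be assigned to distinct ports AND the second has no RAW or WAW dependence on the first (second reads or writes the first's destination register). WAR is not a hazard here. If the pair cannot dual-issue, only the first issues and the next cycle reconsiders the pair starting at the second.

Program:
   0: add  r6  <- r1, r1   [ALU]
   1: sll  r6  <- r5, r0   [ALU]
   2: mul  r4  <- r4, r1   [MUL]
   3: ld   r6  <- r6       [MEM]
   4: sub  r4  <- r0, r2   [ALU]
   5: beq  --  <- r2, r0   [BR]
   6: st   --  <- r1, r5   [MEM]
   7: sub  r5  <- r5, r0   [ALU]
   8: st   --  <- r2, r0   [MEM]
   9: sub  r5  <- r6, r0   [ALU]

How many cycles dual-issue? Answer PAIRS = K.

PAIRS = 4

0. add @i0  | WAW r6
1. sll mul @i1/i2  | pair
2. ld sub @i3/i4  | pair
3. beq @i5  | no-port BR/MEM
4. st sub @i6/i7  | pair
5. st sub @i8/i9  | pair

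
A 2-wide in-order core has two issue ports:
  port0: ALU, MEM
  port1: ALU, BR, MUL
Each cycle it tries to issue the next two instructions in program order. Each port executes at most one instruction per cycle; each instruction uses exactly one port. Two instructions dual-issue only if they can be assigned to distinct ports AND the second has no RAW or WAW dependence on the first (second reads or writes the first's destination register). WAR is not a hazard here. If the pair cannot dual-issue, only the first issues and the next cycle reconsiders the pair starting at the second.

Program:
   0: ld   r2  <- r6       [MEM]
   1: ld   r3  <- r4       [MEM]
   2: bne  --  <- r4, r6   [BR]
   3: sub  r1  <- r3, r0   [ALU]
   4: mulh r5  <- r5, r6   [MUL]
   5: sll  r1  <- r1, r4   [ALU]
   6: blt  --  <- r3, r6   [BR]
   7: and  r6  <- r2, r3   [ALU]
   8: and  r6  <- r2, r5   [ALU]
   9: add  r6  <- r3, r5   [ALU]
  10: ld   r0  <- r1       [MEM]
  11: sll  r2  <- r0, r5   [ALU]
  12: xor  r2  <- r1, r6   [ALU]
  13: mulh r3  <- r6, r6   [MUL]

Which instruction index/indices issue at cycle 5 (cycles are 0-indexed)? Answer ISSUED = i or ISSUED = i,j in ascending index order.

c0: i0 ld  no-port MEM/MEM
c1: i1&i2 ld/bne  pair
c2: i3&i4 sub/mulh  pair
c3: i5&i6 sll/blt  pair
c4: i7 and  WAW r6
c5: i8 and  WAW r6
c6: i9&i10 add/ld  pair
c7: i11 sll  WAW r2
c8: i12&i13 xor/mulh  pair

ISSUED = 8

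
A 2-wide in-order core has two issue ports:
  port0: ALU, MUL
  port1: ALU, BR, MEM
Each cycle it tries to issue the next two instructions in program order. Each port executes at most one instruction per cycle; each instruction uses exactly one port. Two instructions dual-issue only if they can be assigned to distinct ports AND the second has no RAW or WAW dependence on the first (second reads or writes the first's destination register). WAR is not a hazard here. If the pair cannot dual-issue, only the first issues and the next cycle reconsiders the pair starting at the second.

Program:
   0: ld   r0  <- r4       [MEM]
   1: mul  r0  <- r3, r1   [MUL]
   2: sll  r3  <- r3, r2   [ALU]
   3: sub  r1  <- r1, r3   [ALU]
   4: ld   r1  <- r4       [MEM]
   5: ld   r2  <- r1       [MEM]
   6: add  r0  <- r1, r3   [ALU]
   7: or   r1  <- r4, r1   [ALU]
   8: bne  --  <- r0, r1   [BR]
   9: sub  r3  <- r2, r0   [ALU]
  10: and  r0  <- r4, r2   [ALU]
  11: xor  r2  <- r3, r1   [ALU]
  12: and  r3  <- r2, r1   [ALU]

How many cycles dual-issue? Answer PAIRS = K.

PAIRS = 4

0. ld @i0  | WAW r0
1. mul sll @i1+i2  | pair
2. sub @i3  | WAW r1
3. ld @i4  | no-port MEM/MEM
4. ld add @i5+i6  | pair
5. or @i7  | RAW r1
6. bne sub @i8+i9  | pair
7. and xor @i10+i11  | pair
8. and @i12  | tail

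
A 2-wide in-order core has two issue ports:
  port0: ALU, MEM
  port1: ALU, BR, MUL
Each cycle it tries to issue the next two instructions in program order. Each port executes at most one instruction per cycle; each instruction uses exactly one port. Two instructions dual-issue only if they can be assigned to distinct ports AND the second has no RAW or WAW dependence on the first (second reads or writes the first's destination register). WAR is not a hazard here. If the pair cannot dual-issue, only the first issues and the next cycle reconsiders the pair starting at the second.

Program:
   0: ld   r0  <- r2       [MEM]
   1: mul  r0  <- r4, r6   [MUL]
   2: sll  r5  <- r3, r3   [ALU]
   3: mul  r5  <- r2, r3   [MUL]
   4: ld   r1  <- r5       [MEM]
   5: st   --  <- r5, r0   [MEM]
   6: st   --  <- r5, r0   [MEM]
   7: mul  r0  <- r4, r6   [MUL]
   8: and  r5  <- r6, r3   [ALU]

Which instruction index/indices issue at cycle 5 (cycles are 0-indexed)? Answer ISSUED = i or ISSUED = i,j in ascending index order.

ISSUED = 6,7

0. ld @i0  | WAW r0
1. mul sll @i1/i2  | pair
2. mul @i3  | RAW r5
3. ld @i4  | no-port MEM/MEM
4. st @i5  | no-port MEM/MEM
5. st mul @i6/i7  | pair
6. and @i8  | tail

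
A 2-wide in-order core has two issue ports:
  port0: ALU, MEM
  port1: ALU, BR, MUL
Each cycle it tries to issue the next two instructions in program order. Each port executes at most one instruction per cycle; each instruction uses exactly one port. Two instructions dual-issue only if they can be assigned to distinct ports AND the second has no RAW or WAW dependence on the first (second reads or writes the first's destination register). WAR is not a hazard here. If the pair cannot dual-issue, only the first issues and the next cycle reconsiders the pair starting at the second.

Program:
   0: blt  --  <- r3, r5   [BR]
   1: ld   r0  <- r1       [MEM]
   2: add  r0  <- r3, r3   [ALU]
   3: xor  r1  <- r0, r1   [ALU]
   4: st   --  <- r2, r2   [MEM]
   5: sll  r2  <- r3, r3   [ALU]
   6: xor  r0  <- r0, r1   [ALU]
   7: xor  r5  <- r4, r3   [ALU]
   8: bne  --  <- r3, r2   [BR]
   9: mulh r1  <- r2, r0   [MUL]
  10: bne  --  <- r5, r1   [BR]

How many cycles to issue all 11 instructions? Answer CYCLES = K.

CYCLES = 7

c0: i0+i1 blt.BR;ld.MEM  2-wide
c1: i2 add.ALU  RAW r0
c2: i3+i4 xor.ALU;st.MEM  2-wide
c3: i5+i6 sll.ALU;xor.ALU  2-wide
c4: i7+i8 xor.ALU;bne.BR  2-wide
c5: i9 mulh.MUL  no-port MUL/BR
c6: i10 bne.BR  tail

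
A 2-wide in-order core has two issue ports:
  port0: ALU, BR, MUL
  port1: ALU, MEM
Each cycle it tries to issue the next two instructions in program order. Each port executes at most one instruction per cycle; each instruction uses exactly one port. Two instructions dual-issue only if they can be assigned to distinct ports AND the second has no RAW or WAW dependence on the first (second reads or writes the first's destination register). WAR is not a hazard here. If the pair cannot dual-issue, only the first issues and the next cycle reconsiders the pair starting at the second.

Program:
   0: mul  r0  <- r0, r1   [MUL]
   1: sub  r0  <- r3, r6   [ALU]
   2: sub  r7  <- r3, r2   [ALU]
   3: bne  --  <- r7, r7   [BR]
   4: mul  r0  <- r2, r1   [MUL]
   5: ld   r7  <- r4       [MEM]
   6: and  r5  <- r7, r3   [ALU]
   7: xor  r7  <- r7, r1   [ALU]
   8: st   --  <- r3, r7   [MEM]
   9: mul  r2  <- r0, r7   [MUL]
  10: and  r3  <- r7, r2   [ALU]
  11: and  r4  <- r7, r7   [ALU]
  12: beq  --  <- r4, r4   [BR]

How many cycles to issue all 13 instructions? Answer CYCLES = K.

CYCLES = 8

[0] i0  mul  -- WAW r0
[1] i1&i2  sub;sub  -- pair
[2] i3  bne  -- no-port BR/MUL
[3] i4&i5  mul;ld  -- pair
[4] i6&i7  and;xor  -- pair
[5] i8&i9  st;mul  -- pair
[6] i10&i11  and;and  -- pair
[7] i12  beq  -- tail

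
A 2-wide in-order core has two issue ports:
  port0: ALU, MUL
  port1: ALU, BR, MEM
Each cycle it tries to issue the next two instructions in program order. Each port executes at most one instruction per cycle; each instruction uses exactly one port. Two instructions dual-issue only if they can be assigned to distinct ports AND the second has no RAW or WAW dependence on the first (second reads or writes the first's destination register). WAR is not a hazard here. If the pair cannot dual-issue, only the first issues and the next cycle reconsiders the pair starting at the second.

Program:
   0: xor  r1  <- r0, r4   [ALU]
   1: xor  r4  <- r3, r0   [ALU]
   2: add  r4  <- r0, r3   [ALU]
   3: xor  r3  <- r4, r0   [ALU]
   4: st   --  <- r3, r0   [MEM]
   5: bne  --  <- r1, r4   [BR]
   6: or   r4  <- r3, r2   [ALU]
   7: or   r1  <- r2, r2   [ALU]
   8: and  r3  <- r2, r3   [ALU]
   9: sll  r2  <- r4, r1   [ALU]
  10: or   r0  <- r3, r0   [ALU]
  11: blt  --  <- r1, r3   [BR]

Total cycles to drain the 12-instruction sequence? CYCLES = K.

[0] i0/i1  xor;xor  -- 2-wide
[1] i2  add  -- RAW r4
[2] i3  xor  -- RAW r3
[3] i4  st  -- no-port MEM/BR
[4] i5/i6  bne;or  -- 2-wide
[5] i7/i8  or;and  -- 2-wide
[6] i9/i10  sll;or  -- 2-wide
[7] i11  blt  -- tail

CYCLES = 8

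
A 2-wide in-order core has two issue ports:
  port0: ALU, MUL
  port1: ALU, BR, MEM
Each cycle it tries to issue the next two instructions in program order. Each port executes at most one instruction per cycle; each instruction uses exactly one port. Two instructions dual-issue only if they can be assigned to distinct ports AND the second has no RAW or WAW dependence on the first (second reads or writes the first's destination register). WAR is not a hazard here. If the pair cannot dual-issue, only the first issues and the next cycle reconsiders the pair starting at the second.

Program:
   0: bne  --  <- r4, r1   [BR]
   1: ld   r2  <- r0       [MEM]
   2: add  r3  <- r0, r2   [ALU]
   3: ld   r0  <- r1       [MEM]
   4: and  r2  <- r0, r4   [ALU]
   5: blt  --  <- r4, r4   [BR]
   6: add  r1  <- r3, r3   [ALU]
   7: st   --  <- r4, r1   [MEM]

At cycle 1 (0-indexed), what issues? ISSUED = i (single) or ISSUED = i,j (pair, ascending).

ISSUED = 1

t=0 i0:bne ; no-port BR/MEM
t=1 i1:ld ; RAW r2
t=2 i2+i3:add;ld ; pair
t=3 i4+i5:and;blt ; pair
t=4 i6:add ; RAW r1
t=5 i7:st ; tail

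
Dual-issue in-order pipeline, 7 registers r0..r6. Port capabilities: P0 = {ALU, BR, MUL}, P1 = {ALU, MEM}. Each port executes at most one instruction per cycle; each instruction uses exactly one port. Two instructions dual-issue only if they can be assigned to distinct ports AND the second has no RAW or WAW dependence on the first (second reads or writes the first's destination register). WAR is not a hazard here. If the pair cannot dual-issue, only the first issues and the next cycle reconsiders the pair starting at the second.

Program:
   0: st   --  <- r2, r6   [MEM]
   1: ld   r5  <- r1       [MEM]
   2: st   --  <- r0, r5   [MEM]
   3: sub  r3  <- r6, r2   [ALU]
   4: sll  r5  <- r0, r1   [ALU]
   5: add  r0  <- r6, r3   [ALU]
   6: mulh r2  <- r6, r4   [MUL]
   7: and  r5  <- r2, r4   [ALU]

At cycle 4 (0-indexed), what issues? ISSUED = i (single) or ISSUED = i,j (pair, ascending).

ISSUED = 6

#0 head=0: st i0 no-port MEM/MEM
#1 head=1: ld i1 no-port MEM/MEM
#2 head=2: st+sub i2/i3 dual
#3 head=4: sll+add i4/i5 dual
#4 head=6: mulh i6 RAW r2
#5 head=7: and i7 tail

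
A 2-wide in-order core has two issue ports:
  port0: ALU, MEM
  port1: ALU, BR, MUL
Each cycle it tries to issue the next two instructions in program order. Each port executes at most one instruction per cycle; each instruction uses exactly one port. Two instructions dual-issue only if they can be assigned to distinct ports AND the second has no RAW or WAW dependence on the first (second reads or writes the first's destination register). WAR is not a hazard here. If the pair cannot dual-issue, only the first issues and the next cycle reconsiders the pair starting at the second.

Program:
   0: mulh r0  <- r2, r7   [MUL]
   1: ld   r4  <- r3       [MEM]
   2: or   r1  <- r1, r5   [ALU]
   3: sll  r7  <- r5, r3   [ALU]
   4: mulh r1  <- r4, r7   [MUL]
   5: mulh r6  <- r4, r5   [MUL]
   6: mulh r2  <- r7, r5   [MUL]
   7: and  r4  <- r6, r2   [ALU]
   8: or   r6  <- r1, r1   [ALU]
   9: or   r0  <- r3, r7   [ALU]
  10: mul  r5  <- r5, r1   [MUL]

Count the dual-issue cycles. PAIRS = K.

PAIRS = 4

0. mulh.MUL;ld.MEM @i0&i1  | dual
1. or.ALU;sll.ALU @i2&i3  | dual
2. mulh.MUL @i4  | no-port MUL/MUL
3. mulh.MUL @i5  | no-port MUL/MUL
4. mulh.MUL @i6  | RAW r2
5. and.ALU;or.ALU @i7&i8  | dual
6. or.ALU;mul.MUL @i9&i10  | dual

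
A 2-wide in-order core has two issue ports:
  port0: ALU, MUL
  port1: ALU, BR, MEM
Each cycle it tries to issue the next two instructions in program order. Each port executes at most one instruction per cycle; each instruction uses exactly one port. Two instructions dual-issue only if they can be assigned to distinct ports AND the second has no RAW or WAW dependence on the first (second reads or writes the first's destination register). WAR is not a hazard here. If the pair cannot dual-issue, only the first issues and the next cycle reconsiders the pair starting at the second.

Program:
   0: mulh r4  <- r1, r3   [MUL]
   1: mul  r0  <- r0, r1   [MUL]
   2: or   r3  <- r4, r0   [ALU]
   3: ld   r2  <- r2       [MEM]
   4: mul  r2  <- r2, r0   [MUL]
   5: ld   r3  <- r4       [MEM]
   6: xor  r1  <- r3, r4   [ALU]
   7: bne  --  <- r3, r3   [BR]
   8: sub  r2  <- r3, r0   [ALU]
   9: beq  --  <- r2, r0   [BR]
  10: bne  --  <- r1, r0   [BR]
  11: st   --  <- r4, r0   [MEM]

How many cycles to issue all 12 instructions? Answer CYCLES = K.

CYCLES = 9

#0 head=0: mulh.MUL i0 no-port MUL/MUL
#1 head=1: mul.MUL i1 RAW r0
#2 head=2: or.ALU+ld.MEM i2+i3 dual
#3 head=4: mul.MUL+ld.MEM i4+i5 dual
#4 head=6: xor.ALU+bne.BR i6+i7 dual
#5 head=8: sub.ALU i8 RAW r2
#6 head=9: beq.BR i9 no-port BR/BR
#7 head=10: bne.BR i10 no-port BR/MEM
#8 head=11: st.MEM i11 tail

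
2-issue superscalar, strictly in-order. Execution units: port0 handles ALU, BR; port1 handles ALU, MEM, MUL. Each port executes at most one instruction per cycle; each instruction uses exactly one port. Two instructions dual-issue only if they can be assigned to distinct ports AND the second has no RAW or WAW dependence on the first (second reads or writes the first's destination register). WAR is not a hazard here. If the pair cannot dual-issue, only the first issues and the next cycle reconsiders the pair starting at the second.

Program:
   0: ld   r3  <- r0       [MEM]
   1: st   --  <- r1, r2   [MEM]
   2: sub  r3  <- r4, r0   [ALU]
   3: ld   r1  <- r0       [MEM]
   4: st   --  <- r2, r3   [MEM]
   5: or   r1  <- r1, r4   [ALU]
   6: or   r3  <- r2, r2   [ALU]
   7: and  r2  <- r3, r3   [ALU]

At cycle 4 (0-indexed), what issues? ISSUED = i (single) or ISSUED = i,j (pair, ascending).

ISSUED = 6

t=0 i0:ld.MEM ; no-port MEM/MEM
t=1 i1&i2:st.MEM;sub.ALU ; pair
t=2 i3:ld.MEM ; no-port MEM/MEM
t=3 i4&i5:st.MEM;or.ALU ; pair
t=4 i6:or.ALU ; RAW r3
t=5 i7:and.ALU ; tail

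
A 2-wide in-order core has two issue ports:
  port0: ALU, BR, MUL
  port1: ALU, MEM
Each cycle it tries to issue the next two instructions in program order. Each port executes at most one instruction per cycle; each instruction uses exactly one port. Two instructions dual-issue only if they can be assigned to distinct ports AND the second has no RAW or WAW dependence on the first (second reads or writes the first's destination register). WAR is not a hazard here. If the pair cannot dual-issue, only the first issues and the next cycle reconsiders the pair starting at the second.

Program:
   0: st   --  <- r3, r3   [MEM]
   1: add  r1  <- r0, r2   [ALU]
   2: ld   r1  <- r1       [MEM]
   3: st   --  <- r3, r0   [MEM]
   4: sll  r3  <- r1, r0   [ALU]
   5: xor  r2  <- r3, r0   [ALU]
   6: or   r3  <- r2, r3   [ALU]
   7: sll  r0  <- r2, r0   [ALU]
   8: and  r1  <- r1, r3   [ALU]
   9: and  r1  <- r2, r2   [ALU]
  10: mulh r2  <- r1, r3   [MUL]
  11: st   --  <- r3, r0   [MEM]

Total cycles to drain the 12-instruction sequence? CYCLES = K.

CYCLES = 8

  cy0 -> i0+i1 (st.MEM+add.ALU) dual
  cy1 -> i2 (ld.MEM) no-port MEM/MEM
  cy2 -> i3+i4 (st.MEM+sll.ALU) dual
  cy3 -> i5 (xor.ALU) RAW r2
  cy4 -> i6+i7 (or.ALU+sll.ALU) dual
  cy5 -> i8 (and.ALU) WAW r1
  cy6 -> i9 (and.ALU) RAW r1
  cy7 -> i10+i11 (mulh.MUL+st.MEM) dual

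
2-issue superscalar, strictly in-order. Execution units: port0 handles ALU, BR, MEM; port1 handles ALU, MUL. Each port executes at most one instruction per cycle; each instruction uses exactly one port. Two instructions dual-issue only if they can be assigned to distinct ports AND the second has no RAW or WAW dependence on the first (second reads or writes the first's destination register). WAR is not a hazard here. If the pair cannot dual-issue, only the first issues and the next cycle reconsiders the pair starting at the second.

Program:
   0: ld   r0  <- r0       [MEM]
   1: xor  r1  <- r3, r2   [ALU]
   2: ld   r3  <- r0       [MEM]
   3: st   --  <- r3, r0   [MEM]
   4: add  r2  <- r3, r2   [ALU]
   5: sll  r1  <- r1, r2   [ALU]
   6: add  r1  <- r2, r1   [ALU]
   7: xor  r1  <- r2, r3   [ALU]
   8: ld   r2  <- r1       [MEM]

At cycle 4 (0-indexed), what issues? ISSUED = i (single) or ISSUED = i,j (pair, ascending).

0. ld.MEM;xor.ALU @i0/i1  | 2-wide
1. ld.MEM @i2  | no-port MEM/MEM
2. st.MEM;add.ALU @i3/i4  | 2-wide
3. sll.ALU @i5  | RAW+WAW r1
4. add.ALU @i6  | WAW r1
5. xor.ALU @i7  | RAW r1
6. ld.MEM @i8  | tail

ISSUED = 6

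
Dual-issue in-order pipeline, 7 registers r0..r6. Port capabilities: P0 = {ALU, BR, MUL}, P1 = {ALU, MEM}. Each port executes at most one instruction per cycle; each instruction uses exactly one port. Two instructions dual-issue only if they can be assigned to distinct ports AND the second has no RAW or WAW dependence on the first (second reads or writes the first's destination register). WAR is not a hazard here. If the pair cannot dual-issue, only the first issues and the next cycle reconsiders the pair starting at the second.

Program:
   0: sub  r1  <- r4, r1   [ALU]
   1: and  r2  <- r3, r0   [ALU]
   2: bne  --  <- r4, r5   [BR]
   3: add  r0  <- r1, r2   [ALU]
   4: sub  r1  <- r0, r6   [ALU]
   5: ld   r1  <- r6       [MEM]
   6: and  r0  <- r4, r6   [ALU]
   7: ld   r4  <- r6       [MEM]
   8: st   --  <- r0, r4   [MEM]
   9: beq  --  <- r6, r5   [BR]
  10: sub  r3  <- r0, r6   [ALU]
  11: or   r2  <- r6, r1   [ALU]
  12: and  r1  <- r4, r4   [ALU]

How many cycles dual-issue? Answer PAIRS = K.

  cy0 -> i0,i1 (sub and) dual
  cy1 -> i2,i3 (bne add) dual
  cy2 -> i4 (sub) WAW r1
  cy3 -> i5,i6 (ld and) dual
  cy4 -> i7 (ld) no-port MEM/MEM
  cy5 -> i8,i9 (st beq) dual
  cy6 -> i10,i11 (sub or) dual
  cy7 -> i12 (and) tail

PAIRS = 5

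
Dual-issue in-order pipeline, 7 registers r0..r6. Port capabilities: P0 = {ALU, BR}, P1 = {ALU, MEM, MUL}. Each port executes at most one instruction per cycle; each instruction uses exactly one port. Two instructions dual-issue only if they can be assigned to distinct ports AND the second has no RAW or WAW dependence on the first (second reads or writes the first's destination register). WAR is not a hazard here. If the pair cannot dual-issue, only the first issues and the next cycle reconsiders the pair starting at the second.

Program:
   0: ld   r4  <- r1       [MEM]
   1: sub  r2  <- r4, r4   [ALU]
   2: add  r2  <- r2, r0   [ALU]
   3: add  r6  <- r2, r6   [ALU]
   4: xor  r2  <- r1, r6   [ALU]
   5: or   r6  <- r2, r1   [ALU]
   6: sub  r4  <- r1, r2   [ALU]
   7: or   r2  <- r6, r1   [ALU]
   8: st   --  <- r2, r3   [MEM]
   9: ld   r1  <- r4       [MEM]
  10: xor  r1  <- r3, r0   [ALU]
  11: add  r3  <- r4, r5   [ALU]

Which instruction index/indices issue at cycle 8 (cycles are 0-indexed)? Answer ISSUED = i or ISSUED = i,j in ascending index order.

  cy0 -> i0 (ld.MEM) RAW r4
  cy1 -> i1 (sub.ALU) RAW+WAW r2
  cy2 -> i2 (add.ALU) RAW r2
  cy3 -> i3 (add.ALU) RAW r6
  cy4 -> i4 (xor.ALU) RAW r2
  cy5 -> i5+i6 (or.ALU sub.ALU) dual
  cy6 -> i7 (or.ALU) RAW r2
  cy7 -> i8 (st.MEM) no-port MEM/MEM
  cy8 -> i9 (ld.MEM) WAW r1
  cy9 -> i10+i11 (xor.ALU add.ALU) dual

ISSUED = 9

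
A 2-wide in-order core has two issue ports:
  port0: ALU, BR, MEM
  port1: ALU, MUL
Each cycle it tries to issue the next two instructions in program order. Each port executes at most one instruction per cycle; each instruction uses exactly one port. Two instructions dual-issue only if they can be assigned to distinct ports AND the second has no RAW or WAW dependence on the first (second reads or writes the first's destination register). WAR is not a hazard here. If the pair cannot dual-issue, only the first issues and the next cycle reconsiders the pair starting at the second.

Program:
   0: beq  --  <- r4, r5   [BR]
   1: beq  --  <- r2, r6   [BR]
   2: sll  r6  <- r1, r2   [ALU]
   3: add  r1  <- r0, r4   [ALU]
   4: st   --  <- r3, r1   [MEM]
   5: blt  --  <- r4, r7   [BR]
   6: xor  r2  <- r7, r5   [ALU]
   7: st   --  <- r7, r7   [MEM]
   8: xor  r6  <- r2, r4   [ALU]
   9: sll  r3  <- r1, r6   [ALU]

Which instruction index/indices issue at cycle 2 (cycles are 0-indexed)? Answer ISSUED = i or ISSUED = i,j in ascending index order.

ISSUED = 3

0. beq @i0  | no-port BR/BR
1. beq+sll @i1/i2  | 2-wide
2. add @i3  | RAW r1
3. st @i4  | no-port MEM/BR
4. blt+xor @i5/i6  | 2-wide
5. st+xor @i7/i8  | 2-wide
6. sll @i9  | tail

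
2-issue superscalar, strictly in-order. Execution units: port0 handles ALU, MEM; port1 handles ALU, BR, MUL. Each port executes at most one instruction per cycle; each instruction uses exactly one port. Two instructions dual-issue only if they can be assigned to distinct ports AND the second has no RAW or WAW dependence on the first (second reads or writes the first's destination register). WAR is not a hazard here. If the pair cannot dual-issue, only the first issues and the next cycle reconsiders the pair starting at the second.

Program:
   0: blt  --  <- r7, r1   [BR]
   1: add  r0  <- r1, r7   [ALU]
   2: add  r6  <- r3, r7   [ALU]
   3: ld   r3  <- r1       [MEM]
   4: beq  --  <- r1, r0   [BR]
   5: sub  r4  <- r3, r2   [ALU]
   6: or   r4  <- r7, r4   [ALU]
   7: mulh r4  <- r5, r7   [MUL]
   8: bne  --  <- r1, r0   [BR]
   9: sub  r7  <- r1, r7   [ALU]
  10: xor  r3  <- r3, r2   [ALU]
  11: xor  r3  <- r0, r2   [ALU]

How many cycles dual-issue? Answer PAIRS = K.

0. blt.BR+add.ALU @i0+i1  | pair
1. add.ALU+ld.MEM @i2+i3  | pair
2. beq.BR+sub.ALU @i4+i5  | pair
3. or.ALU @i6  | WAW r4
4. mulh.MUL @i7  | no-port MUL/BR
5. bne.BR+sub.ALU @i8+i9  | pair
6. xor.ALU @i10  | WAW r3
7. xor.ALU @i11  | tail

PAIRS = 4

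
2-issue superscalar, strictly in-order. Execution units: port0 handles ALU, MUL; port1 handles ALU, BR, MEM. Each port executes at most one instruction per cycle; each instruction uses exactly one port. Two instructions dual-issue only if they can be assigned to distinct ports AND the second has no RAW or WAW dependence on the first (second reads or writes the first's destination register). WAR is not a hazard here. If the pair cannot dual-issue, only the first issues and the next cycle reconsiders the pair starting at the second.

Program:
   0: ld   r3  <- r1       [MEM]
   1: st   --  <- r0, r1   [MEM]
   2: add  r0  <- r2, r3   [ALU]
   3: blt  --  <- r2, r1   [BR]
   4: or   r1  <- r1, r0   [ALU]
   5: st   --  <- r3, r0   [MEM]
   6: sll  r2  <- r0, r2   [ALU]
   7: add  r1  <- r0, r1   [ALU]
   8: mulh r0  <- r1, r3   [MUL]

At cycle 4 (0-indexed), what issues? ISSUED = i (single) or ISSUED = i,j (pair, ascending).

ISSUED = 7

  cy0 -> i0 (ld) no-port MEM/MEM
  cy1 -> i1&i2 (st;add) dual
  cy2 -> i3&i4 (blt;or) dual
  cy3 -> i5&i6 (st;sll) dual
  cy4 -> i7 (add) RAW r1
  cy5 -> i8 (mulh) tail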